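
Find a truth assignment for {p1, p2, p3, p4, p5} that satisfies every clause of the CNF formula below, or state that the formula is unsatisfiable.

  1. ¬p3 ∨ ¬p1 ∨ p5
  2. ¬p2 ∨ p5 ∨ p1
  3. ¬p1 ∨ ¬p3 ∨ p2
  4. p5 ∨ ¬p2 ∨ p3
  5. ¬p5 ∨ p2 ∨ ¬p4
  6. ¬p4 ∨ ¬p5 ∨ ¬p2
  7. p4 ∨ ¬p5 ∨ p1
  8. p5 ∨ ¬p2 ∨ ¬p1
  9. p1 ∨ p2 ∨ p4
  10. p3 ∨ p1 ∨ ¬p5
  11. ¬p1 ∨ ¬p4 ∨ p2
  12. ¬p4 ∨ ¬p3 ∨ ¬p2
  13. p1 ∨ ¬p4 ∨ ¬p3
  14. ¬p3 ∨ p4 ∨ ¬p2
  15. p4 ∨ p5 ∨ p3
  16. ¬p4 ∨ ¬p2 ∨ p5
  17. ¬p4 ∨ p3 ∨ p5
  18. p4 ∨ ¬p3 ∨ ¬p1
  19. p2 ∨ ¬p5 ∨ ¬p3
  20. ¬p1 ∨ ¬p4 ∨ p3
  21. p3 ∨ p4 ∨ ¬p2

Try p3 = False.
Try p5 = True.
(p1) alone gives p1 = True.
(¬p4) alone gives p4 = False.
(¬p2) alone gives p2 = False.
All clauses are satisfied.

p1=True, p2=False, p3=False, p4=False, p5=True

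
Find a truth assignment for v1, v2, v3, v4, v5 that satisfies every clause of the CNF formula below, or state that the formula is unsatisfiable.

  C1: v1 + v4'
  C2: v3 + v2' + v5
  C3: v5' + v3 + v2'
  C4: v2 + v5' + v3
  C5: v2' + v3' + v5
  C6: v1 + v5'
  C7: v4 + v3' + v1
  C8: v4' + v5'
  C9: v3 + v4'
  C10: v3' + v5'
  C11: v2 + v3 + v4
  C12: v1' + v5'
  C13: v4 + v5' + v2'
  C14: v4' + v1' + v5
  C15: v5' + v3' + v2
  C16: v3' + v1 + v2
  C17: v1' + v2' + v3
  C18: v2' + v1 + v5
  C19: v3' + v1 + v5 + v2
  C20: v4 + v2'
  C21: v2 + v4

UNSATISFIABLE

Branch on v1: set v1 = 1.
The clause (v5') is unit, so v5 = 0.
The clause (v4') is unit, so v4 = 0.
The clause (v2') is unit, so v2 = 0.
That conflicts with the unit clause (v2).
So v1 must be the other value — set v1 = 0.
The clause (v4') is unit, so v4 = 0.
The clause (v5') is unit, so v5 = 0.
The clause (v3') is unit, so v3 = 0.
The clause (v2') is unit, so v2 = 0.
That conflicts with the unit clause (v2).
Both values of v1 lead to a conflict.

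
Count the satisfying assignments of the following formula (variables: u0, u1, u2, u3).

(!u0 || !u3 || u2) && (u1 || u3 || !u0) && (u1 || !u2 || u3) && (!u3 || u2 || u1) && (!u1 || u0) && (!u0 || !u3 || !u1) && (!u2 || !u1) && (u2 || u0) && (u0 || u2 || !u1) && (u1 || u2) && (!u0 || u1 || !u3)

2

There are 2^4 = 16 truth assignments over (u0, u1, u2, u3).
Split on u2. With u2 = true, the clauses containing u2 are satisfied and !u2 drops from the rest; 1 of the 2^3 = 8 assignments to the other variables satisfy what remains.
With u2 = false, by the same count on the reduced clause set, 1 assignment works.
(One model: u0=F, u1=F, u2=T, u3=T.)
Total: 1 + 1 = 2.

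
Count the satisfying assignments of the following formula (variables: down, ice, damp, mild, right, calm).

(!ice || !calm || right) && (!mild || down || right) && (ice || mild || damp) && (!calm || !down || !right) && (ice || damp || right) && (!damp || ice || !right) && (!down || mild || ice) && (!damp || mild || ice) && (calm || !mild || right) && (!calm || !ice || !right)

16

There are 2^6 = 64 truth assignments over (down, ice, damp, mild, right, calm).
Split on ice. With ice = true, the clauses containing ice are satisfied and !ice drops from the rest; 12 of the 2^5 = 32 assignments to the other variables satisfy what remains.
With ice = false, by the same count on the reduced clause set, 4 assignments work.
(One model: down=F, ice=F, damp=F, mild=T, right=T, calm=F.)
Total: 12 + 4 = 16.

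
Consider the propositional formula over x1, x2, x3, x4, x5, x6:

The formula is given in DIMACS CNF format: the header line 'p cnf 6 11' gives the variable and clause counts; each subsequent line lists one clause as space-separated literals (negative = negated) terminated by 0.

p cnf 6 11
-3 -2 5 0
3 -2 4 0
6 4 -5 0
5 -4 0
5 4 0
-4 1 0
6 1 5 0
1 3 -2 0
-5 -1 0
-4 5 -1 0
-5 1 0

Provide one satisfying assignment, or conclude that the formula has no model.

UNSATISFIABLE

Try x5 = True.
Unit clause (¬x1) forces x1 = False.
But (x1) is also a unit clause — contradiction.
So x5 must be the other value — set x5 = False.
Unit clause (¬x4) forces x4 = False.
But (x4) is also a unit clause — contradiction.
Both values of x5 lead to a conflict.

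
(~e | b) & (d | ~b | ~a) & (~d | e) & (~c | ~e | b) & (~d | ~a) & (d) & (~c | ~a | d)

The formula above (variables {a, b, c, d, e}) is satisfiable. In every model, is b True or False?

True

Suppose b = 0.
Unit clause (~e) forces e = 0.
Unit clause (~d) forces d = 0.
But (d) is also a unit clause — contradiction.
So every satisfying assignment has b = True.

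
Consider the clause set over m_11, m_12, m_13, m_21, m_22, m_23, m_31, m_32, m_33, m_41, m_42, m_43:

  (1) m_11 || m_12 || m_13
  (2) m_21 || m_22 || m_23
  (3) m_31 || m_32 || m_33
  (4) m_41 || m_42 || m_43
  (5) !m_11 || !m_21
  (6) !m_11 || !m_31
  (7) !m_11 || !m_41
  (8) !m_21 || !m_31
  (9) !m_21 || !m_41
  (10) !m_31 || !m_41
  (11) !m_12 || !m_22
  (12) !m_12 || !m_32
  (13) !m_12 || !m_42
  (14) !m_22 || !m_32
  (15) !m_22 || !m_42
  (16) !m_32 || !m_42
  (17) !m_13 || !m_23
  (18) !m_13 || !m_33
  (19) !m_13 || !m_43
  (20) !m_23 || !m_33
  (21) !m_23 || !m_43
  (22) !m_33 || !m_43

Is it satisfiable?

Unsatisfiable

Branch on m_11: set m_11 = false.
Branch on m_12: set m_12 = true.
The clause (!m_22) is unit, so m_22 = false.
The clause (!m_32) is unit, so m_32 = false.
The clause (!m_42) is unit, so m_42 = false.
Branch on m_21: set m_21 = true.
The clause (!m_31) is unit, so m_31 = false.
The clause (m_33) is unit, so m_33 = true.
The clause (!m_41) is unit, so m_41 = false.
The clause (m_43) is unit, so m_43 = true.
That conflicts with the unit clause (!m_43).
Backtrack on m_21: now try m_21 = false.
The clause (m_23) is unit, so m_23 = true.
The clause (!m_13) is unit, so m_13 = false.
The clause (!m_33) is unit, so m_33 = false.
The clause (m_31) is unit, so m_31 = true.
The clause (!m_41) is unit, so m_41 = false.
The clause (m_43) is unit, so m_43 = true.
That conflicts with the unit clause (!m_43).
Either choice for m_21 ends in contradiction.
Backtrack on m_12: now try m_12 = false.
The clause (m_13) is unit, so m_13 = true.
The clause (!m_23) is unit, so m_23 = false.
The clause (!m_33) is unit, so m_33 = false.
The clause (!m_43) is unit, so m_43 = false.
Branch on m_21: set m_21 = true.
The clause (!m_31) is unit, so m_31 = false.
The clause (m_32) is unit, so m_32 = true.
The clause (!m_41) is unit, so m_41 = false.
The clause (m_42) is unit, so m_42 = true.
That conflicts with the unit clause (!m_42).
Backtrack on m_21: now try m_21 = false.
The clause (m_22) is unit, so m_22 = true.
The clause (!m_32) is unit, so m_32 = false.
The clause (m_31) is unit, so m_31 = true.
The clause (!m_41) is unit, so m_41 = false.
The clause (m_42) is unit, so m_42 = true.
That conflicts with the unit clause (!m_42).
Either choice for m_21 ends in contradiction.
Either choice for m_12 ends in contradiction.
Backtrack on m_11: now try m_11 = true.
The clause (!m_21) is unit, so m_21 = false.
The clause (!m_31) is unit, so m_31 = false.
The clause (!m_41) is unit, so m_41 = false.
Branch on m_22: set m_22 = true.
The clause (!m_12) is unit, so m_12 = false.
The clause (!m_32) is unit, so m_32 = false.
The clause (m_33) is unit, so m_33 = true.
The clause (!m_42) is unit, so m_42 = false.
The clause (m_43) is unit, so m_43 = true.
That conflicts with the unit clause (!m_43).
Backtrack on m_22: now try m_22 = false.
The clause (m_23) is unit, so m_23 = true.
The clause (!m_13) is unit, so m_13 = false.
The clause (!m_33) is unit, so m_33 = false.
The clause (m_32) is unit, so m_32 = true.
The clause (!m_12) is unit, so m_12 = false.
The clause (!m_42) is unit, so m_42 = false.
The clause (m_43) is unit, so m_43 = true.
That conflicts with the unit clause (!m_43).
Either choice for m_22 ends in contradiction.
Either choice for m_11 ends in contradiction.
No assignment satisfies every clause.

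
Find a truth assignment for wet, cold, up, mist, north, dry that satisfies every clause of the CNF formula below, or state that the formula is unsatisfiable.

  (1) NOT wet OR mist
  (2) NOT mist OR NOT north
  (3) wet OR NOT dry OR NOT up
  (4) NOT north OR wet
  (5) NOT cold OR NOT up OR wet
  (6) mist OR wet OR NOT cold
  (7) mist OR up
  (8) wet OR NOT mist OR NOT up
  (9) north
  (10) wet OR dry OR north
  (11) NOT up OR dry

From the singleton clause (north), north = true.
From the singleton clause (NOT mist), mist = false.
From the singleton clause (NOT wet), wet = false.
But (wet) is also a unit clause — contradiction.

UNSATISFIABLE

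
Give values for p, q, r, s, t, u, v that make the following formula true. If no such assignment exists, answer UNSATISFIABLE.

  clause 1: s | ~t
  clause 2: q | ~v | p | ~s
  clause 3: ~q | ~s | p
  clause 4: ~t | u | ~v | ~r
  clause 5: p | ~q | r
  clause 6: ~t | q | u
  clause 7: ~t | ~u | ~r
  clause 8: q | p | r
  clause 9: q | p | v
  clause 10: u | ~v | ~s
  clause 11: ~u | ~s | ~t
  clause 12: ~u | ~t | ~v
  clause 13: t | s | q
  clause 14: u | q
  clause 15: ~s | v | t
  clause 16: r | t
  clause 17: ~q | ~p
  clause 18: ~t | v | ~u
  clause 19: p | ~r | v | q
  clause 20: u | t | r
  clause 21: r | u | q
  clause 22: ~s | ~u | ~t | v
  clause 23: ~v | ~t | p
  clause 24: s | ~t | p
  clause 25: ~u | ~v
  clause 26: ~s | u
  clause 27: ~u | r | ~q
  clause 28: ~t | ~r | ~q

p ↦ 0,  q ↦ 1,  r ↦ 1,  s ↦ 0,  t ↦ 0,  u ↦ 0,  v ↦ 1

Suppose s = 0.
From the singleton clause (~t), t = 0.
From the singleton clause (q), q = 1.
From the singleton clause (r), r = 1.
From the singleton clause (~p), p = 0.
Suppose u = 0.
Every clause is now satisfied; v is unconstrained.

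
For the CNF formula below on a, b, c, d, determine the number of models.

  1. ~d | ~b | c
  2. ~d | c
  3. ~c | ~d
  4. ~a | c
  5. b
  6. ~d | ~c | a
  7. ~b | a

There are 2^4 = 16 truth assignments over (a, b, c, d).
Check each against the 7 clauses (columns in the order a, b, c, d):
  F F F F  ✗ fails (b)
  F F F T  ✗ fails (~d | c)
  F F T F  ✗ fails (b)
  F F T T  ✗ fails (~c | ~d)
  F T F F  ✗ fails (~b | a)
  F T F T  ✗ fails (~d | ~b | c)
  F T T F  ✗ fails (~b | a)
  F T T T  ✗ fails (~c | ~d)
  T F F F  ✗ fails (~a | c)
  T F F T  ✗ fails (~d | c)
  T F T F  ✗ fails (b)
  T F T T  ✗ fails (~c | ~d)
  T T F F  ✗ fails (~a | c)
  T T F T  ✗ fails (~d | ~b | c)
  T T T F  ✓ satisfies all
  T T T T  ✗ fails (~c | ~d)
1 of the 16 rows is a model.

1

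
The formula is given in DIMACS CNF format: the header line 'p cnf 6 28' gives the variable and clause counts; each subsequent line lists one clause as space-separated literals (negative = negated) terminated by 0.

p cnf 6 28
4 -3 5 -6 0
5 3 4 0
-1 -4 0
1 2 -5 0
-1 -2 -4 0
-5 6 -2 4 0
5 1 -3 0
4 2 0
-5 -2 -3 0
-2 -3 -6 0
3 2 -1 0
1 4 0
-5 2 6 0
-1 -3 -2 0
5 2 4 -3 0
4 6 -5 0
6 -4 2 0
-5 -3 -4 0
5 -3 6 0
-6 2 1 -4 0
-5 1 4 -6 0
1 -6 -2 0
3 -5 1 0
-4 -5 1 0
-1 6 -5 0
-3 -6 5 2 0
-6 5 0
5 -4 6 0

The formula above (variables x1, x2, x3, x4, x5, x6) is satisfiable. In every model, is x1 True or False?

True

Suppose x1 = False.
The clause (x4) is unit, so x4 = True.
The clause (¬x5) is unit, so x5 = False.
The clause (¬x3) is unit, so x3 = False.
The clause (¬x6) is unit, so x6 = False.
Now (x6) is unsatisfied and unit — conflict.
So every satisfying assignment has x1 = True.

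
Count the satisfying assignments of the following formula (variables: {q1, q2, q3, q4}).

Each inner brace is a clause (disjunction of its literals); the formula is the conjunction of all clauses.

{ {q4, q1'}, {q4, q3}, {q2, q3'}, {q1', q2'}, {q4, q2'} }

There are 2^4 = 16 truth assignments over (q1, q2, q3, q4).
Split on q3. With q3 = 1, the clauses containing q3 are satisfied and q3' drops from the rest; 1 of the 2^3 = 8 assignments to the other variables satisfy what remains.
With q3 = 0, by the same count on the reduced clause set, 3 assignments work.
Total: 1 + 3 = 4.

4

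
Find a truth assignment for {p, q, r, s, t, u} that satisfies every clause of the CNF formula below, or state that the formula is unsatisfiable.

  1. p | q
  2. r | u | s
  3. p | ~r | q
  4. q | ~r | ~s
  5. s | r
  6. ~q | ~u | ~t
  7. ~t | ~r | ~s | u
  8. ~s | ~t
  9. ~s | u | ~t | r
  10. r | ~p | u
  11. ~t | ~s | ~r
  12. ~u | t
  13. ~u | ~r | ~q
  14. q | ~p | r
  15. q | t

Branch on p: set p = 0.
Unit clause (q) forces q = 1.
Branch on s: set s = 0.
Unit clause (r) forces r = 1.
Unit clause (~u) forces u = 0.
No clause remains; t is free.

p ↦ 0,  q ↦ 1,  r ↦ 1,  s ↦ 0,  t ↦ 1,  u ↦ 0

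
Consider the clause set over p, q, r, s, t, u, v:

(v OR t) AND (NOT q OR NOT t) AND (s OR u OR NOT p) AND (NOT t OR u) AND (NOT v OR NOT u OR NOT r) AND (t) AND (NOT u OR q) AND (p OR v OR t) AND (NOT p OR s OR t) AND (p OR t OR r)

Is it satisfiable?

Unsatisfiable

From the singleton clause (t), t = true.
From the singleton clause (NOT q), q = false.
From the singleton clause (u), u = true.
But (NOT u) is also a unit clause — contradiction.
No assignment satisfies every clause.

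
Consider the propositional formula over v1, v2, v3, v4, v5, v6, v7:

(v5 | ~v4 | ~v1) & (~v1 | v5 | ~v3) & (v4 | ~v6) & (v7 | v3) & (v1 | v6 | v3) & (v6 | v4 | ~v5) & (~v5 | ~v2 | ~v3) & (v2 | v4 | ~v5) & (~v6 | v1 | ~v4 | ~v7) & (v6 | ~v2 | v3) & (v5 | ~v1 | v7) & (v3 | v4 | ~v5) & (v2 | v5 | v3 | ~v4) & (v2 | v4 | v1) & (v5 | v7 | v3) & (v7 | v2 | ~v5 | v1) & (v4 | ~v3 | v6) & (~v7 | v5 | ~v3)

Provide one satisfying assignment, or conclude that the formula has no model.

v1: 1,  v2: 1,  v3: 0,  v4: 1,  v5: 1,  v6: 1,  v7: 1

Try v4 = 1.
Try v5 = 1.
Try v7 = 1.
Try v2 = 1.
From the singleton clause (~v3), v3 = 0.
From the singleton clause (v6), v6 = 1.
From the singleton clause (v1), v1 = 1.
This assignment satisfies each clause.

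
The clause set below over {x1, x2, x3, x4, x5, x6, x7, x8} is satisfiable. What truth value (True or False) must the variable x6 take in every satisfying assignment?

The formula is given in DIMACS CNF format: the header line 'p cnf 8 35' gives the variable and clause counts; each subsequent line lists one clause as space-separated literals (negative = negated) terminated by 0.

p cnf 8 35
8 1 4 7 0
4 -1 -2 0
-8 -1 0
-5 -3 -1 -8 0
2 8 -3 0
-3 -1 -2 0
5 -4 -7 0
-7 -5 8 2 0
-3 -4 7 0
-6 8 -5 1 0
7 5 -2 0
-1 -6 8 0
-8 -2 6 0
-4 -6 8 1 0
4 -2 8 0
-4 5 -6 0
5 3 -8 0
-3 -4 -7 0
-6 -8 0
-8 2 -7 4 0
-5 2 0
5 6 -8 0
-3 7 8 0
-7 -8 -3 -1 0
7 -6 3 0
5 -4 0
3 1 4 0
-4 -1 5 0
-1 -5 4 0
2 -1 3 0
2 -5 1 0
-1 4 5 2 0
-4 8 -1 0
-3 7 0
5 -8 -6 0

Suppose x6 = True.
The clause (¬x8) is unit, so x8 = False.
The clause (¬x1) is unit, so x1 = False.
The clause (¬x5) is unit, so x5 = False.
The clause (¬x4) is unit, so x4 = False.
The clause (x7) is unit, so x7 = True.
The clause (¬x2) is unit, so x2 = False.
The clause (¬x3) is unit, so x3 = False.
That conflicts with the unit clause (x3).
So every satisfying assignment has x6 = False.

False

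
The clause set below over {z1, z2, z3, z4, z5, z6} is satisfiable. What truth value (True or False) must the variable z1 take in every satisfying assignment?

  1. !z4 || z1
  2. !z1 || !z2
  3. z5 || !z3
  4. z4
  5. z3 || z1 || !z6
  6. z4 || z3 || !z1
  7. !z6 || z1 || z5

Suppose z1 = false.
The clause (!z4) is unit, so z4 = false.
Now (z4) is unsatisfied and unit — conflict.
So every satisfying assignment has z1 = True.

True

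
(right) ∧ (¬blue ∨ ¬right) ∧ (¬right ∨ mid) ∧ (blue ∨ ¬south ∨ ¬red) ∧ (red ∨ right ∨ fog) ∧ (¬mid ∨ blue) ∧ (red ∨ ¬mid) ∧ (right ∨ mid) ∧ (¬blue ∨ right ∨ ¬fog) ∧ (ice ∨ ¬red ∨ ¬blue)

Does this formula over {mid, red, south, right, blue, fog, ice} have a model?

No, unsatisfiable

Unit clause (right) forces right = True.
Unit clause (¬blue) forces blue = False.
Unit clause (mid) forces mid = True.
That conflicts with the unit clause (¬mid).
No assignment satisfies every clause.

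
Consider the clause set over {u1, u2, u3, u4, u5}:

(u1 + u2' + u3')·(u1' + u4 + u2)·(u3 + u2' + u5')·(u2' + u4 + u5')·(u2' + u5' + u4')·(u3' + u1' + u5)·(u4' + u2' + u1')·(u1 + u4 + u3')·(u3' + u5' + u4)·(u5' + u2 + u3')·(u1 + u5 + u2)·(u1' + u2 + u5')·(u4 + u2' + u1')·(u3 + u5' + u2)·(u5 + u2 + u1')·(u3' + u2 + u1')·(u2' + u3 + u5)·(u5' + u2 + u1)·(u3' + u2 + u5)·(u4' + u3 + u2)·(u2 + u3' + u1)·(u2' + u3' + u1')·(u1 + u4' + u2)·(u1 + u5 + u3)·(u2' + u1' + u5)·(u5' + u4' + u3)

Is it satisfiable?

Suppose u1 = 1.
Suppose u4 = 1.
The clause (u2') is unit, so u2 = 0.
The clause (u5') is unit, so u5 = 0.
Now (u5) is unsatisfied and unit — conflict.
That branch fails; take u4 = 0 instead.
The clause (u2) is unit, so u2 = 1.
Now (u2') is unsatisfied and unit — conflict.
Either choice for u4 ends in contradiction.
That branch fails; take u1 = 0 instead.
Suppose u2 = 0.
The clause (u5) is unit, so u5 = 1.
Now (u5') is unsatisfied and unit — conflict.
That branch fails; take u2 = 1 instead.
The clause (u3') is unit, so u3 = 0.
The clause (u5') is unit, so u5 = 0.
Now (u5) is unsatisfied and unit — conflict.
Either choice for u2 ends in contradiction.
Either choice for u1 ends in contradiction.
No assignment satisfies every clause.

Unsatisfiable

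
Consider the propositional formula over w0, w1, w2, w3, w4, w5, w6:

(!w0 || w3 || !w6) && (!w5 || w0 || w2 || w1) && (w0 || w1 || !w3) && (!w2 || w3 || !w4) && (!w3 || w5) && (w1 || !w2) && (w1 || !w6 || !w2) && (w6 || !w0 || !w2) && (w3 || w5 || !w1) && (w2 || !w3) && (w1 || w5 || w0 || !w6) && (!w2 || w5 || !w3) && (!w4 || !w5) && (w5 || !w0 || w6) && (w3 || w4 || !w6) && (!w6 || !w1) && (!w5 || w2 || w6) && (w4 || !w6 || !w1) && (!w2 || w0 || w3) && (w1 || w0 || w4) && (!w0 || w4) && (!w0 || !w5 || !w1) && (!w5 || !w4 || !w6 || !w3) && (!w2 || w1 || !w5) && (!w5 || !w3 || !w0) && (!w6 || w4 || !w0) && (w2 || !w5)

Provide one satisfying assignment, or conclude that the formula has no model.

Branch on w3: set w3 = true.
The clause (w5) is unit, so w5 = true.
The clause (w2) is unit, so w2 = true.
The clause (w1) is unit, so w1 = true.
The clause (!w4) is unit, so w4 = false.
The clause (!w6) is unit, so w6 = false.
The clause (!w0) is unit, so w0 = false.
Every clause now holds.

w0: false; w1: true; w2: true; w3: true; w4: false; w5: true; w6: false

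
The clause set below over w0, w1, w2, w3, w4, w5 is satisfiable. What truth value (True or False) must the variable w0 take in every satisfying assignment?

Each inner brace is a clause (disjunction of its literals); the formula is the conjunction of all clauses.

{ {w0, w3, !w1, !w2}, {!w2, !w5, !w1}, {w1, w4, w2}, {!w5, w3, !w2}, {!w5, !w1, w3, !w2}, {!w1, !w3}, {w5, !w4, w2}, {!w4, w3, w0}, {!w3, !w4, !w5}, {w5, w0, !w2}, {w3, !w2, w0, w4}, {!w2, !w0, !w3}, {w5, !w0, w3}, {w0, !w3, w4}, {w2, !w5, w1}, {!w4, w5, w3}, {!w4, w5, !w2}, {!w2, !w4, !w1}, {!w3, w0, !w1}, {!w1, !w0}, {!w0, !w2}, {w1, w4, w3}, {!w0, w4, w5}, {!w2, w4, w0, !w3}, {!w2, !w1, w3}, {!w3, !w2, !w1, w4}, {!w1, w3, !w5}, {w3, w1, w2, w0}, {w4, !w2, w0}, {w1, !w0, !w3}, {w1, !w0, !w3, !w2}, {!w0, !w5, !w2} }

Suppose w0 = true.
(!w1) alone gives w1 = false.
(!w2) alone gives w2 = false.
(w4) alone gives w4 = true.
(w5) alone gives w5 = true.
That conflicts with the unit clause (!w5).
So every satisfying assignment has w0 = False.

False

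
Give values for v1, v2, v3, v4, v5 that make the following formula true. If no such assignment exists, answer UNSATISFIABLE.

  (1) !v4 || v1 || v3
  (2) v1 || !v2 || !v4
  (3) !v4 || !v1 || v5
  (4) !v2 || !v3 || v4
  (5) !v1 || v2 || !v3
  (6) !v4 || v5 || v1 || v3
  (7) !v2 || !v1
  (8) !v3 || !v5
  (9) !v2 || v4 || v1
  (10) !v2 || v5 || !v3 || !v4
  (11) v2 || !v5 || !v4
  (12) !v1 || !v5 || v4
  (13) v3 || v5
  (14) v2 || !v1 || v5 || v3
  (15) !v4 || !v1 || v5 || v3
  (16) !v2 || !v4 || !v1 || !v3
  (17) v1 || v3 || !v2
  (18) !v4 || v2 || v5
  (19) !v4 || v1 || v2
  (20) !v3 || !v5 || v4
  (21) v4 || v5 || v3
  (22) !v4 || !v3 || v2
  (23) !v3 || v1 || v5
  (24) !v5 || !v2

Case v2 = false:
Case v1 = false:
Unit clause (!v4) forces v4 = false.
Case v3 = false:
Unit clause (v5) forces v5 = true.
This assignment satisfies each clause.

v1: false; v2: false; v3: false; v4: false; v5: true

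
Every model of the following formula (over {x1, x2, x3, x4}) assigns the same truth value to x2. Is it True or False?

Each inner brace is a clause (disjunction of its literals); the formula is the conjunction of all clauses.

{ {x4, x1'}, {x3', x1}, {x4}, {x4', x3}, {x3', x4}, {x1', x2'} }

Suppose x2 = 1.
(x4) alone gives x4 = 1.
(x3) alone gives x3 = 1.
(x1) alone gives x1 = 1.
But (x1') is also a unit clause — contradiction.
So every satisfying assignment has x2 = False.

False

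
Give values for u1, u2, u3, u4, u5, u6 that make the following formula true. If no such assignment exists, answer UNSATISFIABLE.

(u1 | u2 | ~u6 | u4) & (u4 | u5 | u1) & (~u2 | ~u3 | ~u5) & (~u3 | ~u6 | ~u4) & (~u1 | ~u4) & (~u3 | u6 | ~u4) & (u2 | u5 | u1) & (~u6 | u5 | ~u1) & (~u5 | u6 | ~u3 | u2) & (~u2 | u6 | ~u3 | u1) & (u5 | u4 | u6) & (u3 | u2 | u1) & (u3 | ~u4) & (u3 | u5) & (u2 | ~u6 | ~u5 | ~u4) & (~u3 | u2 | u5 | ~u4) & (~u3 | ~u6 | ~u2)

u1: 1,  u2: 1,  u3: 0,  u4: 0,  u5: 1,  u6: 1

Branch on u1: set u1 = 1.
The clause (~u4) is unit, so u4 = 0.
Branch on u6: set u6 = 1.
The clause (u5) is unit, so u5 = 1.
Branch on u2: set u2 = 1.
The clause (~u3) is unit, so u3 = 0.
This assignment satisfies each clause.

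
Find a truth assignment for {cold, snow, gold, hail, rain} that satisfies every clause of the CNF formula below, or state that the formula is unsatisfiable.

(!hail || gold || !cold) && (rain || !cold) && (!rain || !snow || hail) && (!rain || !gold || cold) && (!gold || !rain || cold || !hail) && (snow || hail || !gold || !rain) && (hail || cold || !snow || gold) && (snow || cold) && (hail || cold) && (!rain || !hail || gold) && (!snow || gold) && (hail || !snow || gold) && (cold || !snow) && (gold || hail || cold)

cold=true, snow=false, gold=false, hail=false, rain=true

Case rain = true:
Case snow = false:
The clause (cold) is unit, so cold = true.
Case hail = false:
The clause (!gold) is unit, so gold = false.
Every clause now holds.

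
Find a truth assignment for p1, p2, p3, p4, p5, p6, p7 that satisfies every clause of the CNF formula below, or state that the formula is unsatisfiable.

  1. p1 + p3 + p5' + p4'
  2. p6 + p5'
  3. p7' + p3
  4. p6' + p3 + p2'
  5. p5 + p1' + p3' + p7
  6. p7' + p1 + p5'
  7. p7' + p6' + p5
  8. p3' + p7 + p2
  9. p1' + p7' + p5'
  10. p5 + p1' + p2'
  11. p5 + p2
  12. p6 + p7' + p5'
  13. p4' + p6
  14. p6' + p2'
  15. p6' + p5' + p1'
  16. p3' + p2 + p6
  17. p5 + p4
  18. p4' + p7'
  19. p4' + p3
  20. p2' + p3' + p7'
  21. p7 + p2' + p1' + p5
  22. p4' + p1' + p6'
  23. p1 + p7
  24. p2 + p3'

Case p6 = 1:
(p2') alone gives p2 = 0.
(p5) alone gives p5 = 1.
(p1') alone gives p1 = 0.
(p7') alone gives p7 = 0.
Now (p7) is unsatisfied and unit — conflict.
That branch fails; take p6 = 0 instead.
(p5') alone gives p5 = 0.
(p2) alone gives p2 = 1.
(p1') alone gives p1 = 0.
(p4') alone gives p4 = 0.
Now (p4) is unsatisfied and unit — conflict.
Both values of p6 lead to a conflict.

UNSATISFIABLE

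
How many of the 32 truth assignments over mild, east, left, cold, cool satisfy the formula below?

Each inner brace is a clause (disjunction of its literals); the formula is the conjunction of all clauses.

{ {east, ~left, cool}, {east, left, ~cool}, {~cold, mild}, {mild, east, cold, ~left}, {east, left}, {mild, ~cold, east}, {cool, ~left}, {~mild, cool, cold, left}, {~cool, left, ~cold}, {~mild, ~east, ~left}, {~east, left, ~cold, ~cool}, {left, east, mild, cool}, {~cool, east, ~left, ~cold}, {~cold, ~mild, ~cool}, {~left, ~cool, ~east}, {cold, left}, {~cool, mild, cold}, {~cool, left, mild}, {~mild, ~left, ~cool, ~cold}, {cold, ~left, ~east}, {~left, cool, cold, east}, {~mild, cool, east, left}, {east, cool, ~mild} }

2

There are 2^5 = 32 truth assignments over (mild, east, left, cold, cool).
Split on cold. With cold = 1, the clauses containing cold are satisfied and ~cold drops from the rest; 1 of the 2^4 = 16 assignments to the other variables satisfy what remains.
With cold = 0, by the same count on the reduced clause set, 1 assignment works.
Total: 1 + 1 = 2.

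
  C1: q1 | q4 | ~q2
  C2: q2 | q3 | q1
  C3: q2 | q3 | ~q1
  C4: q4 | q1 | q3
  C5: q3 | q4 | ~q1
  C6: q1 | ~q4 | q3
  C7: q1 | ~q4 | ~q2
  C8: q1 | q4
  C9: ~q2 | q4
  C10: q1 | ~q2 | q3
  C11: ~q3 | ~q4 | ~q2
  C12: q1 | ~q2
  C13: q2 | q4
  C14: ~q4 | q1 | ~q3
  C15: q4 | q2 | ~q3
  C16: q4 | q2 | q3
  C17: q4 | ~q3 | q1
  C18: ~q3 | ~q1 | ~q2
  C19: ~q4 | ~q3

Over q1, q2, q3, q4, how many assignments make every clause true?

There are 2^4 = 16 truth assignments over (q1, q2, q3, q4).
Check each against the 19 clauses (columns in the order q1, q2, q3, q4):
  F F F F  ✗ fails (q2 | q3 | q1)
  F F F T  ✗ fails (q2 | q3 | q1)
  F F T F  ✗ fails (q1 | q4)
  F F T T  ✗ fails (~q4 | q1 | ~q3)
  F T F F  ✗ fails (q1 | q4 | ~q2)
  F T F T  ✗ fails (q1 | ~q4 | q3)
  F T T F  ✗ fails (q1 | q4 | ~q2)
  F T T T  ✗ fails (q1 | ~q4 | ~q2)
  T F F F  ✗ fails (q2 | q3 | ~q1)
  T F F T  ✗ fails (q2 | q3 | ~q1)
  T F T F  ✗ fails (q2 | q4)
  T F T T  ✗ fails (~q4 | ~q3)
  T T F F  ✗ fails (q3 | q4 | ~q1)
  T T F T  ✓ satisfies all
  T T T F  ✗ fails (~q2 | q4)
  T T T T  ✗ fails (~q3 | ~q4 | ~q2)
1 of the 16 rows is a model.

1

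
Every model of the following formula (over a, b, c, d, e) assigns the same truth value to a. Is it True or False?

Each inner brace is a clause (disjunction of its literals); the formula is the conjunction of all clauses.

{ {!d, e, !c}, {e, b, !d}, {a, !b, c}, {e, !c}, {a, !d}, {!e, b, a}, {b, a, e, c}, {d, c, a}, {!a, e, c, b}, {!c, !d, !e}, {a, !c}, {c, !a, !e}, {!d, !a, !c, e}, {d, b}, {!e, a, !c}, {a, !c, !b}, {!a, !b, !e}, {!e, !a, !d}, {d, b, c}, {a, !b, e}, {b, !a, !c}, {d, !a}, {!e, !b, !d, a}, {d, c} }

True

Suppose a = false.
The clause (!d) is unit, so d = false.
The clause (c) is unit, so c = true.
Now (!c) is unsatisfied and unit — conflict.
So every satisfying assignment has a = True.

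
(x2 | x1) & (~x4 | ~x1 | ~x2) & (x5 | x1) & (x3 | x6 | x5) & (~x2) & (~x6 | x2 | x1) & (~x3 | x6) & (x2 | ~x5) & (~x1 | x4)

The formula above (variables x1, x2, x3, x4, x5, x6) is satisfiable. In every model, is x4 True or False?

Suppose x4 = 0.
Unit clause (~x2) forces x2 = 0.
Unit clause (x1) forces x1 = 1.
That conflicts with the unit clause (~x1).
So every satisfying assignment has x4 = True.

True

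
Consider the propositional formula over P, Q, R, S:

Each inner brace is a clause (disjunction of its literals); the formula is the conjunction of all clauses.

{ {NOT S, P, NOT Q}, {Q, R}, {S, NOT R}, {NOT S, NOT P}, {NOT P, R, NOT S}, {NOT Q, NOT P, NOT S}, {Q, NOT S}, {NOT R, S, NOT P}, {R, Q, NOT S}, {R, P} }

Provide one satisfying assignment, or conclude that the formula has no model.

Case Q = true:
Case S = false:
The clause (NOT R) is unit, so R = false.
The clause (P) is unit, so P = true.
Every clause now holds.

P: true; Q: true; R: false; S: false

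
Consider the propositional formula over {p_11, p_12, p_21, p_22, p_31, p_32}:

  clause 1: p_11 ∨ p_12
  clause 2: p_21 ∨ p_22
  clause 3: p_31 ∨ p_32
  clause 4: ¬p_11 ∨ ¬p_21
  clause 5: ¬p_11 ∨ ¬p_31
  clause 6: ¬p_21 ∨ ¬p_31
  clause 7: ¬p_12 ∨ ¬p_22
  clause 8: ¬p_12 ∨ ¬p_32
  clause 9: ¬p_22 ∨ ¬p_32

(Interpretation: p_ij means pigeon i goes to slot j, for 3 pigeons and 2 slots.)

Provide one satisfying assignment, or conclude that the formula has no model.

Try p_11 = True.
(¬p_21) alone gives p_21 = False.
(p_22) alone gives p_22 = True.
(¬p_31) alone gives p_31 = False.
(p_32) alone gives p_32 = True.
That conflicts with the unit clause (¬p_32).
Undo p_11 and try p_11 = False.
(p_12) alone gives p_12 = True.
(¬p_22) alone gives p_22 = False.
(p_21) alone gives p_21 = True.
(¬p_31) alone gives p_31 = False.
(p_32) alone gives p_32 = True.
That conflicts with the unit clause (¬p_32).
Neither p_11 = True nor p_11 = False works.

UNSATISFIABLE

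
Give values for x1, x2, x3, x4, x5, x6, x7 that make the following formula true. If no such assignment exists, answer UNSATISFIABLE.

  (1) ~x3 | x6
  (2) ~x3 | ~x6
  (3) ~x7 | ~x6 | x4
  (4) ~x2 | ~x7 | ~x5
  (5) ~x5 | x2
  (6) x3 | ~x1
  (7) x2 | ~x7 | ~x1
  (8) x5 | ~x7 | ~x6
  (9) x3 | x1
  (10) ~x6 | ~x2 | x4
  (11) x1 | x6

Suppose x3 = 0.
From the singleton clause (~x1), x1 = 0.
But (x1) is also a unit clause — contradiction.
So x3 must be the other value — set x3 = 1.
From the singleton clause (x6), x6 = 1.
But (~x6) is also a unit clause — contradiction.
Both values of x3 lead to a conflict.

UNSATISFIABLE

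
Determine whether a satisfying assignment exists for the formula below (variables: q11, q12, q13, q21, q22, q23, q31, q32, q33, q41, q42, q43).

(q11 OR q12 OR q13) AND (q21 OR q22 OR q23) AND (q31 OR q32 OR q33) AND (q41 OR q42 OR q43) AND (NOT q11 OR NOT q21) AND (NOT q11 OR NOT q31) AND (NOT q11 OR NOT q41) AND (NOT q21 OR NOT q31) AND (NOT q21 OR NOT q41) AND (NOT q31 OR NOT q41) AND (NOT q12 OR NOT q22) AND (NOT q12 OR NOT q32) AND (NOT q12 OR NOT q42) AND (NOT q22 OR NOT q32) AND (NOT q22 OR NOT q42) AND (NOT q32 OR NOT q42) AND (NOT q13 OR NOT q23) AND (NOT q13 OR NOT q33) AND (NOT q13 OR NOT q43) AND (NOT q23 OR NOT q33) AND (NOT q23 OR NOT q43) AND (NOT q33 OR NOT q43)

Unsatisfiable

Suppose q11 = false.
Suppose q12 = true.
From the singleton clause (NOT q22), q22 = false.
From the singleton clause (NOT q32), q32 = false.
From the singleton clause (NOT q42), q42 = false.
Suppose q21 = true.
From the singleton clause (NOT q31), q31 = false.
From the singleton clause (q33), q33 = true.
From the singleton clause (NOT q41), q41 = false.
From the singleton clause (q43), q43 = true.
That conflicts with the unit clause (NOT q43).
So q21 must be the other value — set q21 = false.
From the singleton clause (q23), q23 = true.
From the singleton clause (NOT q13), q13 = false.
From the singleton clause (NOT q33), q33 = false.
From the singleton clause (q31), q31 = true.
From the singleton clause (NOT q41), q41 = false.
From the singleton clause (q43), q43 = true.
That conflicts with the unit clause (NOT q43).
Neither q21 = true nor q21 = false works.
So q12 must be the other value — set q12 = false.
From the singleton clause (q13), q13 = true.
From the singleton clause (NOT q23), q23 = false.
From the singleton clause (NOT q33), q33 = false.
From the singleton clause (NOT q43), q43 = false.
Suppose q21 = true.
From the singleton clause (NOT q31), q31 = false.
From the singleton clause (q32), q32 = true.
From the singleton clause (NOT q41), q41 = false.
From the singleton clause (q42), q42 = true.
That conflicts with the unit clause (NOT q42).
So q21 must be the other value — set q21 = false.
From the singleton clause (q22), q22 = true.
From the singleton clause (NOT q32), q32 = false.
From the singleton clause (q31), q31 = true.
From the singleton clause (NOT q41), q41 = false.
From the singleton clause (q42), q42 = true.
That conflicts with the unit clause (NOT q42).
Neither q21 = true nor q21 = false works.
Neither q12 = true nor q12 = false works.
So q11 must be the other value — set q11 = true.
From the singleton clause (NOT q21), q21 = false.
From the singleton clause (NOT q31), q31 = false.
From the singleton clause (NOT q41), q41 = false.
Suppose q22 = true.
From the singleton clause (NOT q12), q12 = false.
From the singleton clause (NOT q32), q32 = false.
From the singleton clause (q33), q33 = true.
From the singleton clause (NOT q42), q42 = false.
From the singleton clause (q43), q43 = true.
That conflicts with the unit clause (NOT q43).
So q22 must be the other value — set q22 = false.
From the singleton clause (q23), q23 = true.
From the singleton clause (NOT q13), q13 = false.
From the singleton clause (NOT q33), q33 = false.
From the singleton clause (q32), q32 = true.
From the singleton clause (NOT q12), q12 = false.
From the singleton clause (NOT q42), q42 = false.
From the singleton clause (q43), q43 = true.
That conflicts with the unit clause (NOT q43).
Neither q22 = true nor q22 = false works.
Neither q11 = true nor q11 = false works.
No assignment satisfies every clause.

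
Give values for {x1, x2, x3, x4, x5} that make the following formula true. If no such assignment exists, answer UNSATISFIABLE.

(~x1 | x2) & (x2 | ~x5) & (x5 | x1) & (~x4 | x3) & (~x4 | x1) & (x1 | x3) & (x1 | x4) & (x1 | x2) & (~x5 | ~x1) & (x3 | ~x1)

x1=1; x2=1; x3=1; x4=0; x5=0

Suppose x1 = 1.
The clause (x2) is unit, so x2 = 1.
The clause (~x5) is unit, so x5 = 0.
The clause (x3) is unit, so x3 = 1.
No clause remains; x4 is free.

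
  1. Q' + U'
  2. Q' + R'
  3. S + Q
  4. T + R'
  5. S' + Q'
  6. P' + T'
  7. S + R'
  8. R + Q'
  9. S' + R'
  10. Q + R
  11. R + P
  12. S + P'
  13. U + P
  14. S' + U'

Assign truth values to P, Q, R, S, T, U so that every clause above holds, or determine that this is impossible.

UNSATISFIABLE

Branch on Q: set Q = 0.
Unit clause (S) forces S = 1.
Unit clause (R') forces R = 0.
That conflicts with the unit clause (R).
That branch fails; take Q = 1 instead.
Unit clause (U') forces U = 0.
Unit clause (R') forces R = 0.
That conflicts with the unit clause (R).
Either choice for Q ends in contradiction.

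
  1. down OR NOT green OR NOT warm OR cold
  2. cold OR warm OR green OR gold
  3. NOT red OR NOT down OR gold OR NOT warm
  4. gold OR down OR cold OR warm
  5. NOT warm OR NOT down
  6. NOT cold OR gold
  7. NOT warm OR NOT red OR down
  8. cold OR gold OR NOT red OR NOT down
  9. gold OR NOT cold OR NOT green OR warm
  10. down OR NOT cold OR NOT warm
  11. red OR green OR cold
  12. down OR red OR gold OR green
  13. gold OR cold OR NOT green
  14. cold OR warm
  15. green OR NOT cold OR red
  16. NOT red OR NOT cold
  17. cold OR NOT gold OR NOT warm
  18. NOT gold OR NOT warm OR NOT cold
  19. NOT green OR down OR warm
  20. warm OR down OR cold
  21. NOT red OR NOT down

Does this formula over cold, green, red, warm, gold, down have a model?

Suppose warm = false.
From the singleton clause (cold), cold = true.
From the singleton clause (gold), gold = true.
From the singleton clause (NOT red), red = false.
From the singleton clause (green), green = true.
From the singleton clause (down), down = true.
This assignment satisfies each clause.
A satisfying assignment: cold ↦ true; green ↦ true; red ↦ false; warm ↦ false; gold ↦ true; down ↦ true.

Yes, satisfiable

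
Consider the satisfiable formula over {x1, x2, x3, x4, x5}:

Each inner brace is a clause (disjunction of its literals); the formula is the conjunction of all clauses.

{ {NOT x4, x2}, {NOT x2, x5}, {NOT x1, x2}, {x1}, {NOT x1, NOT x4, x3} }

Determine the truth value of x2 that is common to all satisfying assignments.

Suppose x2 = false.
(NOT x4) alone gives x4 = false.
(NOT x1) alone gives x1 = false.
Now (x1) is unsatisfied and unit — conflict.
So every satisfying assignment has x2 = True.

True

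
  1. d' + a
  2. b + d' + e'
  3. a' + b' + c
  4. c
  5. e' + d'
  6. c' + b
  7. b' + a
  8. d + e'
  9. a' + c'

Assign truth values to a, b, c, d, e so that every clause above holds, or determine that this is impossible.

UNSATISFIABLE

The clause (c) is unit, so c = 1.
The clause (b) is unit, so b = 1.
The clause (a) is unit, so a = 1.
But (a') is also a unit clause — contradiction.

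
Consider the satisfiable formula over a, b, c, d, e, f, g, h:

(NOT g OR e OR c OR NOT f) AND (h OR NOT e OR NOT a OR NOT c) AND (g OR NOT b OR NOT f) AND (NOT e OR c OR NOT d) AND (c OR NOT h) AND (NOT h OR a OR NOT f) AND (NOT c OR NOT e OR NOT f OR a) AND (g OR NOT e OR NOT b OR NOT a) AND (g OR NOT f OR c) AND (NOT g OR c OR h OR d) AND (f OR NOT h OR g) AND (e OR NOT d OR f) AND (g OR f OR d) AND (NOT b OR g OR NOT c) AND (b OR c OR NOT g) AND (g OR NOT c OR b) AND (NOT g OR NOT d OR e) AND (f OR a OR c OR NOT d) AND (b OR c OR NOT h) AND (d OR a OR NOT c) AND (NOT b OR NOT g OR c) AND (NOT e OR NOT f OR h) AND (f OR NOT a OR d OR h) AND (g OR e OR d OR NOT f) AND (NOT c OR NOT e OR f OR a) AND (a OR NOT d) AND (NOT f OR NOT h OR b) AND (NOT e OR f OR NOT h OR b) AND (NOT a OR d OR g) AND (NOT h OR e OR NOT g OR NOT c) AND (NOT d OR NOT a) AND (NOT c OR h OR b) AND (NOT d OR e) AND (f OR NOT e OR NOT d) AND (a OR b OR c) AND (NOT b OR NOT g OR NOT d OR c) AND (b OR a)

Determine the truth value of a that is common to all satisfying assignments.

True

Suppose a = false.
The clause (NOT d) is unit, so d = false.
The clause (NOT c) is unit, so c = false.
The clause (NOT h) is unit, so h = false.
The clause (NOT g) is unit, so g = false.
The clause (NOT f) is unit, so f = false.
That conflicts with the unit clause (f).
So every satisfying assignment has a = True.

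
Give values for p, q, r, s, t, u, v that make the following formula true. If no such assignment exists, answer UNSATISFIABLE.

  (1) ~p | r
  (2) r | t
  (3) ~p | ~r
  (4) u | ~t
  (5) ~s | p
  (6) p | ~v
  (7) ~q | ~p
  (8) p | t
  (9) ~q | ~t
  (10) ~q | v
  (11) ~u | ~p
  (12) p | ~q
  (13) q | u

Try p = 0.
(~s) alone gives s = 0.
(~v) alone gives v = 0.
(t) alone gives t = 1.
(u) alone gives u = 1.
(~q) alone gives q = 0.
No clause remains; r is free.

p ↦ 0; q ↦ 0; r ↦ 0; s ↦ 0; t ↦ 1; u ↦ 1; v ↦ 0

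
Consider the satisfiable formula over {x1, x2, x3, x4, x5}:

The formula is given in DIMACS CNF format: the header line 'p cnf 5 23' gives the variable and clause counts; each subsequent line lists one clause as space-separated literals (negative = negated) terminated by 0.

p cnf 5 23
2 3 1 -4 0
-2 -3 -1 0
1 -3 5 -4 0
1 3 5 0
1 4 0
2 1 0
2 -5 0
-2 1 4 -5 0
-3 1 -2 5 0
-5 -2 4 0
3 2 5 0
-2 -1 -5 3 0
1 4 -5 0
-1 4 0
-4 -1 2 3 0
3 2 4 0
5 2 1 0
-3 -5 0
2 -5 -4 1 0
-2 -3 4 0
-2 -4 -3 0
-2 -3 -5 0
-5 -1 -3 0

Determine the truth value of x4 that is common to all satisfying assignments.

Suppose x4 = False.
The clause (x1) is unit, so x1 = True.
That conflicts with the unit clause (¬x1).
So every satisfying assignment has x4 = True.

True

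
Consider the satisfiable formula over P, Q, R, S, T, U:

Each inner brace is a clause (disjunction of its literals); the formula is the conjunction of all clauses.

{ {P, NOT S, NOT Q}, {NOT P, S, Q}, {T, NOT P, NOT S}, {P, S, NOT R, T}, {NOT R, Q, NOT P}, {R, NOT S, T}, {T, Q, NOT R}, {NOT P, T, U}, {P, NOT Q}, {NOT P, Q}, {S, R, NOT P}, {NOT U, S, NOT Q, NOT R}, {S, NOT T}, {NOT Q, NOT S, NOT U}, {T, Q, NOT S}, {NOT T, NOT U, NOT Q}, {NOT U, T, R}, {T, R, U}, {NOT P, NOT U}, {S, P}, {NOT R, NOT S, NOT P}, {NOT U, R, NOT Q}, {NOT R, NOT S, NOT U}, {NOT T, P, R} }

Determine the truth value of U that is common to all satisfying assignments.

Suppose U = true.
Unit clause (NOT P) forces P = false.
Unit clause (NOT Q) forces Q = false.
Unit clause (S) forces S = true.
Unit clause (T) forces T = true.
Unit clause (NOT R) forces R = false.
That conflicts with the unit clause (R).
So every satisfying assignment has U = False.

False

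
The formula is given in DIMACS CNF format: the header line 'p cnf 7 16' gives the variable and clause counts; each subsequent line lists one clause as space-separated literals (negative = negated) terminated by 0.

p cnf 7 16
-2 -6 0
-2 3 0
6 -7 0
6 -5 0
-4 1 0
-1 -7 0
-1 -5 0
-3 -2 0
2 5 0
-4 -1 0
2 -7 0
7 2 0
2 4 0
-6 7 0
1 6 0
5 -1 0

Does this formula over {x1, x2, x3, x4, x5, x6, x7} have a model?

Branch on x2: set x2 = False.
The clause (x5) is unit, so x5 = True.
The clause (x6) is unit, so x6 = True.
The clause (¬x1) is unit, so x1 = False.
The clause (¬x4) is unit, so x4 = False.
That conflicts with the unit clause (x4).
That branch fails; take x2 = True instead.
The clause (¬x6) is unit, so x6 = False.
The clause (x3) is unit, so x3 = True.
That conflicts with the unit clause (¬x3).
Either choice for x2 ends in contradiction.
No assignment satisfies every clause.

No, unsatisfiable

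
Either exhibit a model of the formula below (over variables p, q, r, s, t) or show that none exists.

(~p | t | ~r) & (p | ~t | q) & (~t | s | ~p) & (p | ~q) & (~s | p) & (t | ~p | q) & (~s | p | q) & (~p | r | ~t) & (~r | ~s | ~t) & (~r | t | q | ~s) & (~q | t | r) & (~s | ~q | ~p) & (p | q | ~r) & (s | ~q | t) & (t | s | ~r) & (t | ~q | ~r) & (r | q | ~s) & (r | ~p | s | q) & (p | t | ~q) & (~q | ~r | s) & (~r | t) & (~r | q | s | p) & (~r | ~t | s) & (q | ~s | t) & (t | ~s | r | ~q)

p ↦ 0, q ↦ 0, r ↦ 0, s ↦ 0, t ↦ 0

Branch on p: set p = 0.
From the singleton clause (~q), q = 0.
From the singleton clause (~t), t = 0.
From the singleton clause (~s), s = 0.
From the singleton clause (~r), r = 0.
Every clause now holds.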